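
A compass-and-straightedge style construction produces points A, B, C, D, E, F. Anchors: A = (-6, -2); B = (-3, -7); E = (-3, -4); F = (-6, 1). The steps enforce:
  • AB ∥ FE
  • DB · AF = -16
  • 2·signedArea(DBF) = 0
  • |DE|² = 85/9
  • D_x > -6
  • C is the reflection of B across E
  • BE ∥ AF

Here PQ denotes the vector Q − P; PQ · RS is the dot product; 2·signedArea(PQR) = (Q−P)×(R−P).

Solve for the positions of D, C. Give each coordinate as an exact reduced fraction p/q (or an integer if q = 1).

1. D_x = -5  [2·signedArea(DBF) = 0 ∩ DB · AF = -16]
2. D_y = -5/3  [2·signedArea(DBF) = 0 ∩ DB · AF = -16]
   → D = (-5, -5/3)
3. C_x = -3  [C is the reflection of B across E]
4. C_y = -1  [C is the reflection of B across E]
   → C = (-3, -1)

C = (-3, -1)
D = (-5, -5/3)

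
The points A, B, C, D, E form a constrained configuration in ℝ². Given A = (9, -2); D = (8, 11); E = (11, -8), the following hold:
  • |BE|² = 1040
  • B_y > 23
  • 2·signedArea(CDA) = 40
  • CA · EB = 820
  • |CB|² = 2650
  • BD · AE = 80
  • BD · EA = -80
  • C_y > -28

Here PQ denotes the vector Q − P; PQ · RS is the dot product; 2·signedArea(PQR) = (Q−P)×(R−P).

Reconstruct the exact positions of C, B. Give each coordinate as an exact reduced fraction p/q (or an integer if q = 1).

B = (7, 24)
C = (14, -27)

1. B_x = 7  [line 2·x + -6·y + 130 = 0 ∩ |BE|² = 1040]
2. B_y = 24  [line 2·x + -6·y + 130 = 0 ∩ |BE|² = 1040]
   → B = (7, 24)
3. C_x = 14  [2·signedArea(CDA) = 40 ∩ CA · EB = 820]
4. C_y = -27  [2·signedArea(CDA) = 40 ∩ CA · EB = 820]
   → C = (14, -27)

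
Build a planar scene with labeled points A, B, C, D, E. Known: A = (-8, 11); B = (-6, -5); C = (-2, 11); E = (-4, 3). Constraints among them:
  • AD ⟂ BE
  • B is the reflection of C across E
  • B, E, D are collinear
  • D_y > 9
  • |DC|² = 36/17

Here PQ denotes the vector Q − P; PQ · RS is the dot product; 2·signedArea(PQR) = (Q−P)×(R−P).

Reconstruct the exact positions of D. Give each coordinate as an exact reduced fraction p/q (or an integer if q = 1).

D = (-40/17, 163/17)

1. D_x = -40/17  [B, E, D are collinear ∩ AD ⟂ BE]
2. D_y = 163/17  [B, E, D are collinear ∩ AD ⟂ BE]
   → D = (-40/17, 163/17)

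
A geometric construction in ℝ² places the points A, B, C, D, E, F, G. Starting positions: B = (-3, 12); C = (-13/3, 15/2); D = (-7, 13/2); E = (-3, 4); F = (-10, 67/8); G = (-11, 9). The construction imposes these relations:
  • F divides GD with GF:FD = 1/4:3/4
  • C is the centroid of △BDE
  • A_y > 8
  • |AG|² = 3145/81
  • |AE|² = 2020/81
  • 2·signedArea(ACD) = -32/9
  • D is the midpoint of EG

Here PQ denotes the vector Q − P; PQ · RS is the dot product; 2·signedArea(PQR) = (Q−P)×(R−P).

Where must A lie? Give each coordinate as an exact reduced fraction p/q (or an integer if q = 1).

A = (-43/9, 26/3)

1. A_x = -43/9  [line 1·x + -8/3·y + 251/9 = 0 ∩ |AG|² = 3145/81]
2. A_y = 26/3  [line 1·x + -8/3·y + 251/9 = 0 ∩ |AG|² = 3145/81]
   → A = (-43/9, 26/3)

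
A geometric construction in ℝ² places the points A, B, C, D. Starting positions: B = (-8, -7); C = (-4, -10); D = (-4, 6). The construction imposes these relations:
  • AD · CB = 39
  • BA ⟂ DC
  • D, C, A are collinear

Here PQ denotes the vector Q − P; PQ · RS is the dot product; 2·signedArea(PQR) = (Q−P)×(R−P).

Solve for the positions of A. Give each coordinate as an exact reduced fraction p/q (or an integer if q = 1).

A = (-4, -7)

1. A_x = -4  [D, C, A are collinear ∩ BA ⟂ DC]
2. A_y = -7  [D, C, A are collinear ∩ BA ⟂ DC]
   → A = (-4, -7)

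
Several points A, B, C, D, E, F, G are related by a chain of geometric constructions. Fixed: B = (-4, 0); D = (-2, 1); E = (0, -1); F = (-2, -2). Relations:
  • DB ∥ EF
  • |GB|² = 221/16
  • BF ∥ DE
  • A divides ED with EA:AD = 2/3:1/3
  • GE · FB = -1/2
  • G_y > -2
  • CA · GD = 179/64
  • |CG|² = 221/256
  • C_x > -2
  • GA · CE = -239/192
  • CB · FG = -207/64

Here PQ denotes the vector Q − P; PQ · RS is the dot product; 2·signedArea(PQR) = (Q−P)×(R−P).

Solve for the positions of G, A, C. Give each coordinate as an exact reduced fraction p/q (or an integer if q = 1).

A = (-4/3, 1/3)
C = (-11/8, -15/16)
G = (-1/2, -5/4)

1. G_x = -1/2  [line 2·x + -2·y + -3/2 = 0 ∩ |GB|² = 221/16]
2. G_y = -5/4  [line 2·x + -2·y + -3/2 = 0 ∩ |GB|² = 221/16]
   → G = (-1/2, -5/4)
3. A_x = -4/3  [A divides ED with EA:AD = 2/3:1/3]
4. A_y = 1/3  [A divides ED with EA:AD = 2/3:1/3]
   → A = (-4/3, 1/3)
5. C_x = -11/8  [CA · GD = 179/64 ∩ CB · FG = -207/64]
6. C_y = -15/16  [CA · GD = 179/64 ∩ CB · FG = -207/64]
   → C = (-11/8, -15/16)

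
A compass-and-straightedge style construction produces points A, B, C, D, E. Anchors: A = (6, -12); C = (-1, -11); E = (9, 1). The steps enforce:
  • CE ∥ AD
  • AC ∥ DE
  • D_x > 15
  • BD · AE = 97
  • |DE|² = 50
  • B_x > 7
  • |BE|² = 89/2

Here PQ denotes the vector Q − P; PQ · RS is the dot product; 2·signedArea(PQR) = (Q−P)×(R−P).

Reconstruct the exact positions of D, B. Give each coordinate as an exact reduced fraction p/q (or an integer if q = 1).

B = (15/2, -11/2)
D = (16, 0)

1. D_x = 16  [AC ∥ DE ∩ CE ∥ AD]
2. D_y = 0  [AC ∥ DE ∩ CE ∥ AD]
   → D = (16, 0)
3. B_x = 15/2  [line -3·x + -13·y + -49 = 0 ∩ |BE|² = 89/2]
4. B_y = -11/2  [line -3·x + -13·y + -49 = 0 ∩ |BE|² = 89/2]
   → B = (15/2, -11/2)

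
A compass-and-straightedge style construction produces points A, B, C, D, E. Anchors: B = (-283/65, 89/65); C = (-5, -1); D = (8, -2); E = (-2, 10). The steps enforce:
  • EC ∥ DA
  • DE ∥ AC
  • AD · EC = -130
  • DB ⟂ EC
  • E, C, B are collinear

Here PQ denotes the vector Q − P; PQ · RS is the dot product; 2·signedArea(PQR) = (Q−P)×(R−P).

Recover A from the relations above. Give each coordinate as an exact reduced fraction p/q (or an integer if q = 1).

1. A_x = 5  [DE ∥ AC ∩ EC ∥ DA]
2. A_y = -13  [DE ∥ AC ∩ EC ∥ DA]
   → A = (5, -13)

A = (5, -13)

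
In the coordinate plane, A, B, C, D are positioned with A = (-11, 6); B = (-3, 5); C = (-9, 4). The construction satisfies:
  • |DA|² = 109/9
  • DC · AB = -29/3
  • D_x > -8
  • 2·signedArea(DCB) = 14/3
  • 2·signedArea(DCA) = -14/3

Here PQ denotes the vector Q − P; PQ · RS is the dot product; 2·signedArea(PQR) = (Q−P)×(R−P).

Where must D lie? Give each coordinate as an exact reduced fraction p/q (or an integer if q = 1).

D = (-23/3, 5)

1. D_x = -23/3  [2·signedArea(DCB) = 14/3 ∩ DC · AB = -29/3]
2. D_y = 5  [2·signedArea(DCB) = 14/3 ∩ DC · AB = -29/3]
   → D = (-23/3, 5)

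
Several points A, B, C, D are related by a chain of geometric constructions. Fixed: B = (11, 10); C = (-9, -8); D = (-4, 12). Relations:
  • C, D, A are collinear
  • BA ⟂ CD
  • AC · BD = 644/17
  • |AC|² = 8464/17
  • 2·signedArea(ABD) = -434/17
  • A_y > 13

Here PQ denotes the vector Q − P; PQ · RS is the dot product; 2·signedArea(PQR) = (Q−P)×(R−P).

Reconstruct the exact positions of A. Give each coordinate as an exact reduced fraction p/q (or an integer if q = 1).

A = (-61/17, 232/17)

1. A_x = -61/17  [C, D, A are collinear ∩ BA ⟂ CD]
2. A_y = 232/17  [C, D, A are collinear ∩ BA ⟂ CD]
   → A = (-61/17, 232/17)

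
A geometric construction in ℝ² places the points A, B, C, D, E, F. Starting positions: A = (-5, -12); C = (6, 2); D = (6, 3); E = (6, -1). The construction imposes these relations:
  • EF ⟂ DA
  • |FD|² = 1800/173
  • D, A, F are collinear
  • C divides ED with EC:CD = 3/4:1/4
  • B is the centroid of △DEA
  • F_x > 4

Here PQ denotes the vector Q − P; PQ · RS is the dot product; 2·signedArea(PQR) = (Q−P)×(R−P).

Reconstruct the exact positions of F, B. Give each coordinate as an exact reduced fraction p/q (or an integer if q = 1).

B = (7/3, -10/3)
F = (708/173, 69/173)

1. F_x = 708/173  [D, A, F are collinear ∩ EF ⟂ DA]
2. F_y = 69/173  [D, A, F are collinear ∩ EF ⟂ DA]
   → F = (708/173, 69/173)
3. B_x = 7/3  [B is the centroid of △DEA]
4. B_y = -10/3  [B is the centroid of △DEA]
   → B = (7/3, -10/3)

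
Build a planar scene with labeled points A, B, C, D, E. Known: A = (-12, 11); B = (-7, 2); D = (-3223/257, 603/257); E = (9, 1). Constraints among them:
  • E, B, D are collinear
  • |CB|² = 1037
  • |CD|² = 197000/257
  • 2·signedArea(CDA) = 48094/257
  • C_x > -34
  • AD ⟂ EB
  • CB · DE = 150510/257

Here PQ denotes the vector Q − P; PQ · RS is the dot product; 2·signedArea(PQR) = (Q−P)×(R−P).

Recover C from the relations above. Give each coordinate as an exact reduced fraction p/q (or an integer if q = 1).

C = (-33, 21)

1. C_x = -33  [line -2224/257·x + 139/257·y + -76311/257 = 0 ∩ |CD|² = 197000/257]
2. C_y = 21  [line -2224/257·x + 139/257·y + -76311/257 = 0 ∩ |CD|² = 197000/257]
   → C = (-33, 21)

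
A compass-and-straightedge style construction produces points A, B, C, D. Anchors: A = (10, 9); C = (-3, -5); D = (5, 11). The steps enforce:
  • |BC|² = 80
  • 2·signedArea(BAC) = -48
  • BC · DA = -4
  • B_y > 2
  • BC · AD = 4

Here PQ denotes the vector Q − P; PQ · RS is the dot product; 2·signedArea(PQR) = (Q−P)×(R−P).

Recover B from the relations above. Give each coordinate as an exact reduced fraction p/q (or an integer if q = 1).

B = (1, 3)

1. B_x = 1  [BC · DA = -4 ∩ 2·signedArea(BAC) = -48]
2. B_y = 3  [BC · DA = -4 ∩ 2·signedArea(BAC) = -48]
   → B = (1, 3)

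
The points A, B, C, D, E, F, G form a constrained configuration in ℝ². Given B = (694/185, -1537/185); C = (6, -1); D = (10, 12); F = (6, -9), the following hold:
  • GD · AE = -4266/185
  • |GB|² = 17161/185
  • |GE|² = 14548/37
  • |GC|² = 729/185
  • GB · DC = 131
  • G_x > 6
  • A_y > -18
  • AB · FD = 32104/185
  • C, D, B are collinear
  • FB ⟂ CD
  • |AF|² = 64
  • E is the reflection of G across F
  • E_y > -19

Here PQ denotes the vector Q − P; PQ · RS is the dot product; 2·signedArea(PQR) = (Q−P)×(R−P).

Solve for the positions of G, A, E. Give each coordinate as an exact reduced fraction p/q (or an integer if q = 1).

1. G_x = 1218/185  [line 4·x + 13·y + -38 = 0 ∩ |GC|² = 729/185]
2. G_y = 166/185  [line 4·x + 13·y + -38 = 0 ∩ |GC|² = 729/185]
   → G = (1218/185, 166/185)
3. E_x = 1002/185  [E is the reflection of G across F]
4. E_y = -3496/185  [E is the reflection of G across F]
   → E = (1002/185, -3496/185)
5. A_x = 6  [GD · AE = -4266/185 ∩ AB · FD = 32104/185]
6. A_y = -17  [GD · AE = -4266/185 ∩ AB · FD = 32104/185]
   → A = (6, -17)

A = (6, -17)
E = (1002/185, -3496/185)
G = (1218/185, 166/185)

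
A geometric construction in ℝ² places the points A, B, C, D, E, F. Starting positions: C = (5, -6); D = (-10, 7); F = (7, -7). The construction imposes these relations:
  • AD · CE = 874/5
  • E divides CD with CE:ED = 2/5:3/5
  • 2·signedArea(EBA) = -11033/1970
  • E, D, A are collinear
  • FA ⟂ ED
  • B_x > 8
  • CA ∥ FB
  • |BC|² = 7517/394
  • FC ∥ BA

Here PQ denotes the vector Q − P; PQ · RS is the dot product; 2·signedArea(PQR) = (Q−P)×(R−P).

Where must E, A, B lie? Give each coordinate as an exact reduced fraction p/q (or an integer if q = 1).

A = (2615/394, -2923/394)
B = (3403/394, -3317/394)
E = (-1, -4/5)

1. E_x = -1  [E divides CD with CE:ED = 2/5:3/5]
2. E_y = -4/5  [E divides CD with CE:ED = 2/5:3/5]
   → E = (-1, -4/5)
3. A_x = 2615/394  [E, D, A are collinear ∩ FA ⟂ ED]
4. A_y = -2923/394  [E, D, A are collinear ∩ FA ⟂ ED]
   → A = (2615/394, -2923/394)
5. B_x = 3403/394  [FC ∥ BA ∩ CA ∥ FB]
6. B_y = -3317/394  [FC ∥ BA ∩ CA ∥ FB]
   → B = (3403/394, -3317/394)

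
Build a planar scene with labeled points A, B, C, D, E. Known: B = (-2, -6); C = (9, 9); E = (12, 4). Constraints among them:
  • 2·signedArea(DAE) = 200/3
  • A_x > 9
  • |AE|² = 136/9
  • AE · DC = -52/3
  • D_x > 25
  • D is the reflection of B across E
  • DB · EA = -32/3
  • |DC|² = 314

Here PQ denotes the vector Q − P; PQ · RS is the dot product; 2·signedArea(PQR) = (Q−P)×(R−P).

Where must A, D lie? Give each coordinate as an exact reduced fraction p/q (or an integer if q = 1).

1. D_x = 26  [D is the reflection of B across E]
2. D_y = 14  [D is the reflection of B across E]
   → D = (26, 14)
3. A_x = 10  [AE · DC = -52/3 ∩ 2·signedArea(DAE) = 200/3]
4. A_y = 22/3  [AE · DC = -52/3 ∩ 2·signedArea(DAE) = 200/3]
   → A = (10, 22/3)

A = (10, 22/3)
D = (26, 14)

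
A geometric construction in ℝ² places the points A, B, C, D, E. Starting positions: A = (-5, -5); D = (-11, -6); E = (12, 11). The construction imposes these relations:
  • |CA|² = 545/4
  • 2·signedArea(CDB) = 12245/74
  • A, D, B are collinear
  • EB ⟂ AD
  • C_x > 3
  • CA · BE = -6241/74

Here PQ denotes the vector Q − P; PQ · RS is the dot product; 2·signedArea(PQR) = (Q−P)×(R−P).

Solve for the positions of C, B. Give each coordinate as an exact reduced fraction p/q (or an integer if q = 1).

B = (523/37, -67/37)
C = (7/2, 3)

1. B_x = 523/37  [A, D, B are collinear ∩ EB ⟂ AD]
2. B_y = -67/37  [A, D, B are collinear ∩ EB ⟂ AD]
   → B = (523/37, -67/37)
3. C_x = 7/2  [line -155/37·x + 930/37·y + -4495/74 = 0 ∩ |CA|² = 545/4]
4. C_y = 3  [line -155/37·x + 930/37·y + -4495/74 = 0 ∩ |CA|² = 545/4]
   → C = (7/2, 3)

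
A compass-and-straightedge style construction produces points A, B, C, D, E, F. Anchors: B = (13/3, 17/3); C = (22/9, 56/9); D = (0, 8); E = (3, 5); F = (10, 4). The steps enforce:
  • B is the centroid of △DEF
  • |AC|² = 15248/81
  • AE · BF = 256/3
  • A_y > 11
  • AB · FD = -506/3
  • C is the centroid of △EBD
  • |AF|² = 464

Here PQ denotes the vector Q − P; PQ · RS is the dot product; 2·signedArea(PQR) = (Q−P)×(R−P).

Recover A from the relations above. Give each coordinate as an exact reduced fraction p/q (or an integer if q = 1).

A = (-10, 12)

1. A_x = -10  [AE · BF = 256/3 ∩ AB · FD = -506/3]
2. A_y = 12  [AE · BF = 256/3 ∩ AB · FD = -506/3]
   → A = (-10, 12)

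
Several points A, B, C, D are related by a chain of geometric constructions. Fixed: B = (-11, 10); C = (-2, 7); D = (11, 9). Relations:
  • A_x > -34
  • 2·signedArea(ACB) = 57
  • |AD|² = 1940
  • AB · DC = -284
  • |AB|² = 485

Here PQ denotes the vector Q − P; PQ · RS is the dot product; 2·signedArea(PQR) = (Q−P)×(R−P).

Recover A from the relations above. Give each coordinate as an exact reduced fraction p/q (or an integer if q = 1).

1. A_x = -33  [2·signedArea(ACB) = 57 ∩ AB · DC = -284]
2. A_y = 11  [2·signedArea(ACB) = 57 ∩ AB · DC = -284]
   → A = (-33, 11)

A = (-33, 11)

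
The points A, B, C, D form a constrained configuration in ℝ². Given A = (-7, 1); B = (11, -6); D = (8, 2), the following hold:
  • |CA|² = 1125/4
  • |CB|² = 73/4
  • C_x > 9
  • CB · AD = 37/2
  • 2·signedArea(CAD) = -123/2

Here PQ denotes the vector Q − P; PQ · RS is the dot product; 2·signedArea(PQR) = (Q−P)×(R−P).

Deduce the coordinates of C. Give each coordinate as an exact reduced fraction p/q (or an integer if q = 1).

C = (19/2, -2)

1. C_x = 19/2  [CB · AD = 37/2 ∩ 2·signedArea(CAD) = -123/2]
2. C_y = -2  [CB · AD = 37/2 ∩ 2·signedArea(CAD) = -123/2]
   → C = (19/2, -2)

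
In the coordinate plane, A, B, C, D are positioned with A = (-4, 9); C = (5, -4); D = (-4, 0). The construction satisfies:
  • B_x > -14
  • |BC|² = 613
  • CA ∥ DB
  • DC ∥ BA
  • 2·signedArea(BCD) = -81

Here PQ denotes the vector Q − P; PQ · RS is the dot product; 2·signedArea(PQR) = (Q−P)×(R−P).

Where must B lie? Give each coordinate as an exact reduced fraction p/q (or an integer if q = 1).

B = (-13, 13)

1. B_x = -13  [DC ∥ BA ∩ CA ∥ DB]
2. B_y = 13  [DC ∥ BA ∩ CA ∥ DB]
   → B = (-13, 13)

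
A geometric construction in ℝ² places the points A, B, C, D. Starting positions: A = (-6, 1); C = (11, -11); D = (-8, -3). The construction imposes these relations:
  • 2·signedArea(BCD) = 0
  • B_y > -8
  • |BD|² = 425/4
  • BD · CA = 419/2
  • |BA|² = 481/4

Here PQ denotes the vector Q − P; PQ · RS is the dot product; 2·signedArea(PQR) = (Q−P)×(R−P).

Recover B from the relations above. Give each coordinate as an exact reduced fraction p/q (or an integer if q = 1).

B = (3/2, -7)

1. B_x = 3/2  [2·signedArea(BCD) = 0 ∩ BD · CA = 419/2]
2. B_y = -7  [2·signedArea(BCD) = 0 ∩ BD · CA = 419/2]
   → B = (3/2, -7)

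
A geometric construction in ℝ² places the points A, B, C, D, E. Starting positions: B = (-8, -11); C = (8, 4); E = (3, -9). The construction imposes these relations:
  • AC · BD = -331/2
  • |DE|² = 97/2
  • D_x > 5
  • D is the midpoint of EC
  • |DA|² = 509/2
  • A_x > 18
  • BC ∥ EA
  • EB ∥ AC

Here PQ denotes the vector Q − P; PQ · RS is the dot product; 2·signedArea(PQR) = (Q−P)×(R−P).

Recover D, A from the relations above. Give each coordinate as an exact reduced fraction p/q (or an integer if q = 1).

1. D_x = 11/2  [D is the midpoint of EC]
2. D_y = -5/2  [D is the midpoint of EC]
   → D = (11/2, -5/2)
3. A_x = 19  [EB ∥ AC ∩ BC ∥ EA]
4. A_y = 6  [EB ∥ AC ∩ BC ∥ EA]
   → A = (19, 6)

A = (19, 6)
D = (11/2, -5/2)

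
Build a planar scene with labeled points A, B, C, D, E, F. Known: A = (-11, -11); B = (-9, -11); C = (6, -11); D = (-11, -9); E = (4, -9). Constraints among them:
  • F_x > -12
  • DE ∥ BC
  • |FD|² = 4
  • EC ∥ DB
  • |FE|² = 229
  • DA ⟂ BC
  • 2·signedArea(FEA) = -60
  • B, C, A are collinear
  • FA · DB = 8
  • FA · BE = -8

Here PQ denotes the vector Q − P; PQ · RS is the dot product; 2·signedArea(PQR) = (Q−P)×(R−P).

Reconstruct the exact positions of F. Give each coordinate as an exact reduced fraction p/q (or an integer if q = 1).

F = (-11, -7)

1. F_x = -11  [FA · DB = 8 ∩ 2·signedArea(FEA) = -60]
2. F_y = -7  [FA · DB = 8 ∩ 2·signedArea(FEA) = -60]
   → F = (-11, -7)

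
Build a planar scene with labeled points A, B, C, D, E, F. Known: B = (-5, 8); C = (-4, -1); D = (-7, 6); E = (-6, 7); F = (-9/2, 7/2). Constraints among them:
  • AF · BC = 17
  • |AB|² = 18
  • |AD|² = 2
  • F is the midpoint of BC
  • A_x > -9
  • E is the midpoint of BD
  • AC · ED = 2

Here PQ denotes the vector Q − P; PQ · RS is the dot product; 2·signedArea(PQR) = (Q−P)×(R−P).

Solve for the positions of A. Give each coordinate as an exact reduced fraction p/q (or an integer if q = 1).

1. A_x = -8  [AF · BC = 17 ∩ AC · ED = 2]
2. A_y = 5  [AF · BC = 17 ∩ AC · ED = 2]
   → A = (-8, 5)

A = (-8, 5)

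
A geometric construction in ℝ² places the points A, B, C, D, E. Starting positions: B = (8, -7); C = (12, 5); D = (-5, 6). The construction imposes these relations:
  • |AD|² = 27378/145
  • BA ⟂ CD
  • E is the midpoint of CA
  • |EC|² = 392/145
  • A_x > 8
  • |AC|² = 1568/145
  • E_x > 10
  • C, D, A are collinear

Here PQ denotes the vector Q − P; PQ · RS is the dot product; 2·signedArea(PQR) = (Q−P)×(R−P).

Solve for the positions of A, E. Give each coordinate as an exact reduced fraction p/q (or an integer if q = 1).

1. A_x = 1264/145  [C, D, A are collinear ∩ BA ⟂ CD]
2. A_y = 753/145  [C, D, A are collinear ∩ BA ⟂ CD]
   → A = (1264/145, 753/145)
3. E_x = 1502/145  [E is the midpoint of CA]
4. E_y = 739/145  [E is the midpoint of CA]
   → E = (1502/145, 739/145)

A = (1264/145, 753/145)
E = (1502/145, 739/145)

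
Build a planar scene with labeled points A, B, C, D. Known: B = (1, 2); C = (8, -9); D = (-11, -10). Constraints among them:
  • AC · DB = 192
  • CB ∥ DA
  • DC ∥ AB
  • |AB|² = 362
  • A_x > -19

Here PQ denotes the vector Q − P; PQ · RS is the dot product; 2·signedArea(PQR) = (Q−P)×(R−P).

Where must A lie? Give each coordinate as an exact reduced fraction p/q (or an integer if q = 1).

A = (-18, 1)

1. A_x = -18  [DC ∥ AB ∩ CB ∥ DA]
2. A_y = 1  [DC ∥ AB ∩ CB ∥ DA]
   → A = (-18, 1)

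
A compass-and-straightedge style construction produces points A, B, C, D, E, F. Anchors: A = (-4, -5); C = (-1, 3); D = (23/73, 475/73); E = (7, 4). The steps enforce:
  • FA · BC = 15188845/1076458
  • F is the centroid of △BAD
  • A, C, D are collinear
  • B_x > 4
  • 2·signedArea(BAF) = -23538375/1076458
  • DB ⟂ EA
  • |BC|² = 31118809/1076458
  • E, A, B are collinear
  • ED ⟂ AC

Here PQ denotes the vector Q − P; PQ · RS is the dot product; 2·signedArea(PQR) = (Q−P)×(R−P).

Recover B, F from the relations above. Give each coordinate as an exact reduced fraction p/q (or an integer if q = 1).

1. B_x = 62291/14746  [E, A, B are collinear ∩ DB ⟂ EA]
2. B_y = 25495/14746  [E, A, B are collinear ∩ DB ⟂ EA]
   → B = (62291/14746, 25495/14746)
3. F_x = 2651/14746  [F is the centroid of △BAD]
4. F_y = 15905/14746  [F is the centroid of △BAD]
   → F = (2651/14746, 15905/14746)

B = (62291/14746, 25495/14746)
F = (2651/14746, 15905/14746)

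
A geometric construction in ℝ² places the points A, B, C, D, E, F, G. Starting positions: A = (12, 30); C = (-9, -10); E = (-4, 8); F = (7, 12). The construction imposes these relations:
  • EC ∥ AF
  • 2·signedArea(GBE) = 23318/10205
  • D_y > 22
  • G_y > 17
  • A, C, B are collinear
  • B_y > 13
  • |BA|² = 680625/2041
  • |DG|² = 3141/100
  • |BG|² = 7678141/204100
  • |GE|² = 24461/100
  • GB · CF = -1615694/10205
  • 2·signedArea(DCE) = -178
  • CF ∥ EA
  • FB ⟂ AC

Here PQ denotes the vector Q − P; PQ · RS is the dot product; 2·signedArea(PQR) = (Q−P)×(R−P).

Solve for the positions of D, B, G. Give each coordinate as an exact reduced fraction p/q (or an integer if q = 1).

B = (7167/2041, 28230/2041)
D = (10, 114/5)
G = (17/2, 87/5)

1. B_x = 7167/2041  [A, C, B are collinear ∩ FB ⟂ AC]
2. B_y = 28230/2041  [A, C, B are collinear ∩ FB ⟂ AC]
   → B = (7167/2041, 28230/2041)
3. G_x = 17/2  [2·signedArea(GBE) = 23318/10205 ∩ GB · CF = -1615694/10205]
4. G_y = 87/5  [2·signedArea(GBE) = 23318/10205 ∩ GB · CF = -1615694/10205]
   → G = (17/2, 87/5)
5. D_x = 10  [line -18·x + 5·y + 66 = 0 ∩ |DG|² = 3141/100]
6. D_y = 114/5  [line -18·x + 5·y + 66 = 0 ∩ |DG|² = 3141/100]
   → D = (10, 114/5)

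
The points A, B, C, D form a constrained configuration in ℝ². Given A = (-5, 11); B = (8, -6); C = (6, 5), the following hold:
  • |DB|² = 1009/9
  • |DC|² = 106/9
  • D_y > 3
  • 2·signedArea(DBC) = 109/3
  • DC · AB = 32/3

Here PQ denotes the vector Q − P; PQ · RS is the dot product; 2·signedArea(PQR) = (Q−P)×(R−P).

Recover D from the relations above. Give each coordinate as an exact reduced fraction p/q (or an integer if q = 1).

1. D_x = 3  [DC · AB = 32/3 ∩ 2·signedArea(DBC) = 109/3]
2. D_y = 10/3  [DC · AB = 32/3 ∩ 2·signedArea(DBC) = 109/3]
   → D = (3, 10/3)

D = (3, 10/3)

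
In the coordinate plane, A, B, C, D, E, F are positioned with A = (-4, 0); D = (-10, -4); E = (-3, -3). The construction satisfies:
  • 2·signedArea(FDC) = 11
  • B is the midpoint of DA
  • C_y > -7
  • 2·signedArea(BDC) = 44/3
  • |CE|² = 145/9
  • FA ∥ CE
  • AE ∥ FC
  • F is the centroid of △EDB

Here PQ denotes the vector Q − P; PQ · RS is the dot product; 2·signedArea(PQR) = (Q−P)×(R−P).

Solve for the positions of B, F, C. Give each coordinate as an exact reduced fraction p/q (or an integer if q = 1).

1. B_x = -7  [B is the midpoint of DA]
2. B_y = -2  [B is the midpoint of DA]
   → B = (-7, -2)
3. F_x = -20/3  [F is the centroid of △EDB]
4. F_y = -3  [F is the centroid of △EDB]
   → F = (-20/3, -3)
5. C_x = -17/3  [FA ∥ CE ∩ AE ∥ FC]
6. C_y = -6  [FA ∥ CE ∩ AE ∥ FC]
   → C = (-17/3, -6)

B = (-7, -2)
C = (-17/3, -6)
F = (-20/3, -3)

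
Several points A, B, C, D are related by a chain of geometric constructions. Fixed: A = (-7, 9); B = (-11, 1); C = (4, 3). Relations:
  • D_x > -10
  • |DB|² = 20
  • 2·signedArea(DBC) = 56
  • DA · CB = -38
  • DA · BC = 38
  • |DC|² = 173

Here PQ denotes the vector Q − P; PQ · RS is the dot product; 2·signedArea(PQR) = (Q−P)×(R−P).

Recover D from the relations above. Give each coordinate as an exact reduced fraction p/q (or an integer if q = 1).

D = (-9, 5)

1. D_x = -9  [DA · BC = 38 ∩ 2·signedArea(DBC) = 56]
2. D_y = 5  [DA · BC = 38 ∩ 2·signedArea(DBC) = 56]
   → D = (-9, 5)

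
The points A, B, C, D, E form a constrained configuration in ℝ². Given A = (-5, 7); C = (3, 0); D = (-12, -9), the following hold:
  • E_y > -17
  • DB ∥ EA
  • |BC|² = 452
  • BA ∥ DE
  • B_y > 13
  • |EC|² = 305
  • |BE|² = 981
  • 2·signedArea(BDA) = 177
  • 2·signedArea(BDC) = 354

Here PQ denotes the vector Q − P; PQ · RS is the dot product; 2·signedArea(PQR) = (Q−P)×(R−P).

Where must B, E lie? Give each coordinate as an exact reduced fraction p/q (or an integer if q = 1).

B = (-13, 14)
E = (-4, -16)

1. B_x = -13  [2·signedArea(BDC) = 354 ∩ 2·signedArea(BDA) = 177]
2. B_y = 14  [2·signedArea(BDC) = 354 ∩ 2·signedArea(BDA) = 177]
   → B = (-13, 14)
3. E_x = -4  [DB ∥ EA ∩ BA ∥ DE]
4. E_y = -16  [DB ∥ EA ∩ BA ∥ DE]
   → E = (-4, -16)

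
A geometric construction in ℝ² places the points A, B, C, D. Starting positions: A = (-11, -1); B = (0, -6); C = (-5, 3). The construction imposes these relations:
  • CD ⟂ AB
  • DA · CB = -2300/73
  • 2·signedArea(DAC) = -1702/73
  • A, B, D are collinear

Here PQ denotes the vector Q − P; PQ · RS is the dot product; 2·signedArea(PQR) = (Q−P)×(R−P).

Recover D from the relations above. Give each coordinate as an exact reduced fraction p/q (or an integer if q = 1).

1. D_x = -550/73  [A, B, D are collinear ∩ CD ⟂ AB]
2. D_y = -188/73  [A, B, D are collinear ∩ CD ⟂ AB]
   → D = (-550/73, -188/73)

D = (-550/73, -188/73)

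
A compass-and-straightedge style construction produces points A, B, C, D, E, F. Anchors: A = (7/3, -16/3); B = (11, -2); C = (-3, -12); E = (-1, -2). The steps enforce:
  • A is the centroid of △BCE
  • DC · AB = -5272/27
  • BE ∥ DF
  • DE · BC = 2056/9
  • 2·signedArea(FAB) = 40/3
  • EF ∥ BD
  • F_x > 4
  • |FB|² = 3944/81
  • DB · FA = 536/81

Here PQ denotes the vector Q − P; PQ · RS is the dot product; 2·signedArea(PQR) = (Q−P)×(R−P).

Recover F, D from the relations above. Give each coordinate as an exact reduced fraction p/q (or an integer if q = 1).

1. D_x = 145/9  [DC · AB = -5272/27 ∩ DE · BC = 2056/9]
2. D_y = -28/9  [DC · AB = -5272/27 ∩ DE · BC = 2056/9]
   → D = (145/9, -28/9)
3. F_x = 37/9  [2·signedArea(FAB) = 40/3 ∩ BE ∥ DF]
4. F_y = -28/9  [2·signedArea(FAB) = 40/3 ∩ BE ∥ DF]
   → F = (37/9, -28/9)

D = (145/9, -28/9)
F = (37/9, -28/9)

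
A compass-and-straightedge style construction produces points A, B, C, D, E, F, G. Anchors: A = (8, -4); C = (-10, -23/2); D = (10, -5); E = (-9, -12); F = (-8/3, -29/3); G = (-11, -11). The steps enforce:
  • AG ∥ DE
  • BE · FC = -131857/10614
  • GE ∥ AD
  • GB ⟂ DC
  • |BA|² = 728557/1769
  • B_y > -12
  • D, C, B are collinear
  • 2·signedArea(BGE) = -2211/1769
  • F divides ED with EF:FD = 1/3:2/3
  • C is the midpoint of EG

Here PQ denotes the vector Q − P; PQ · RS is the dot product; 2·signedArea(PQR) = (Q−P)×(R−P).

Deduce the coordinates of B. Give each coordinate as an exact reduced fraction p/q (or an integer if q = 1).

1. B_x = -19030/1769  [D, C, B are collinear ∩ GB ⟂ DC]
2. B_y = -20779/1769  [D, C, B are collinear ∩ GB ⟂ DC]
   → B = (-19030/1769, -20779/1769)

B = (-19030/1769, -20779/1769)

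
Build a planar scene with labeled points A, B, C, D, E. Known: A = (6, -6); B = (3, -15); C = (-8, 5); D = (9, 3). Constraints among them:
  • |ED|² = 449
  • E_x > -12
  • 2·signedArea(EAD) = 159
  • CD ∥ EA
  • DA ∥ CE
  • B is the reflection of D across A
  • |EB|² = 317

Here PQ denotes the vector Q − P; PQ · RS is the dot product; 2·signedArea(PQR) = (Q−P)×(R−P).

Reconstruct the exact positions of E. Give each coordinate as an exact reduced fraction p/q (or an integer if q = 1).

1. E_x = -11  [CD ∥ EA ∩ DA ∥ CE]
2. E_y = -4  [CD ∥ EA ∩ DA ∥ CE]
   → E = (-11, -4)

E = (-11, -4)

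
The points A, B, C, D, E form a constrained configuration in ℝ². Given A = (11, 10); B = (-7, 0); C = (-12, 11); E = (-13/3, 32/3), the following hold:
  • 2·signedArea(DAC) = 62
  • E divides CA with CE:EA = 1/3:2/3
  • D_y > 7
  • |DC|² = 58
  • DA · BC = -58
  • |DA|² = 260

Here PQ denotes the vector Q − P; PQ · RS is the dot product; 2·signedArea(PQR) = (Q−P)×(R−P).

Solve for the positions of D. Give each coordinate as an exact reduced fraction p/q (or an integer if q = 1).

D = (-5, 8)

1. D_x = -5  [DA · BC = -58 ∩ 2·signedArea(DAC) = 62]
2. D_y = 8  [DA · BC = -58 ∩ 2·signedArea(DAC) = 62]
   → D = (-5, 8)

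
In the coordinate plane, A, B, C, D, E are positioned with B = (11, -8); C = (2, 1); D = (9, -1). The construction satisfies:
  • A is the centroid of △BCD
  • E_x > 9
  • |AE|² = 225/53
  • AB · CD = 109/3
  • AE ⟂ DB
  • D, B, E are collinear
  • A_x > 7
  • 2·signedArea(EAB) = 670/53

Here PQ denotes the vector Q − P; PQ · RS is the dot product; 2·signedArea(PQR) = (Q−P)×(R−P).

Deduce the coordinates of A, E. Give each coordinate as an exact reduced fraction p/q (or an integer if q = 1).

A = (22/3, -8/3)
E = (1481/159, -334/159)

1. A_x = 22/3  [A is the centroid of △BCD]
2. A_y = -8/3  [A is the centroid of △BCD]
   → A = (22/3, -8/3)
3. E_x = 1481/159  [D, B, E are collinear ∩ AE ⟂ DB]
4. E_y = -334/159  [D, B, E are collinear ∩ AE ⟂ DB]
   → E = (1481/159, -334/159)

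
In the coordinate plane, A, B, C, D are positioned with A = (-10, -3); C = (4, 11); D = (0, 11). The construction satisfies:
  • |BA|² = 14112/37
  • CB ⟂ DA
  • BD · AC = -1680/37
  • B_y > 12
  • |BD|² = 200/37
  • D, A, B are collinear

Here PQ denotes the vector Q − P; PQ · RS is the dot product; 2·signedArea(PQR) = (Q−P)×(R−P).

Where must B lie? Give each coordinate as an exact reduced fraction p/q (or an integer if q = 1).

B = (50/37, 477/37)

1. B_x = 50/37  [D, A, B are collinear ∩ CB ⟂ DA]
2. B_y = 477/37  [D, A, B are collinear ∩ CB ⟂ DA]
   → B = (50/37, 477/37)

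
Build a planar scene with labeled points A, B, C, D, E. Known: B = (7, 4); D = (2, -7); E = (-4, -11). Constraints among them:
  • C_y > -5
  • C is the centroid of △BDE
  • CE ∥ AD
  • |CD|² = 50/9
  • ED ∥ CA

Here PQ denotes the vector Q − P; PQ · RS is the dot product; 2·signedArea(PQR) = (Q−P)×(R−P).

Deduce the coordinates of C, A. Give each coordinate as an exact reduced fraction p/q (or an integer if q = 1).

A = (23/3, -2/3)
C = (5/3, -14/3)

1. C_x = 5/3  [C is the centroid of △BDE]
2. C_y = -14/3  [C is the centroid of △BDE]
   → C = (5/3, -14/3)
3. A_x = 23/3  [CE ∥ AD ∩ ED ∥ CA]
4. A_y = -2/3  [CE ∥ AD ∩ ED ∥ CA]
   → A = (23/3, -2/3)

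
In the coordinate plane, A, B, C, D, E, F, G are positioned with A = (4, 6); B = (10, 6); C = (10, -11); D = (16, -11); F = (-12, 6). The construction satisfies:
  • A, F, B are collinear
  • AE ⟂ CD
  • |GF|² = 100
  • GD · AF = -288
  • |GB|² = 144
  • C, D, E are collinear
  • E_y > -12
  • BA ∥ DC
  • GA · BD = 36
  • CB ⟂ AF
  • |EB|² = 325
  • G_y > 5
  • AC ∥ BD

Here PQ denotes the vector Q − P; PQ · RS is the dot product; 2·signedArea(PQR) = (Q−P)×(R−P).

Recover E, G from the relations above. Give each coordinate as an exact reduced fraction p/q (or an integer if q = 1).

E = (4, -11)
G = (-2, 6)

1. E_x = 4  [C, D, E are collinear ∩ AE ⟂ CD]
2. E_y = -11  [C, D, E are collinear ∩ AE ⟂ CD]
   → E = (4, -11)
3. G_x = -2  [GA · BD = 36 ∩ GD · AF = -288]
4. G_y = 6  [GA · BD = 36 ∩ GD · AF = -288]
   → G = (-2, 6)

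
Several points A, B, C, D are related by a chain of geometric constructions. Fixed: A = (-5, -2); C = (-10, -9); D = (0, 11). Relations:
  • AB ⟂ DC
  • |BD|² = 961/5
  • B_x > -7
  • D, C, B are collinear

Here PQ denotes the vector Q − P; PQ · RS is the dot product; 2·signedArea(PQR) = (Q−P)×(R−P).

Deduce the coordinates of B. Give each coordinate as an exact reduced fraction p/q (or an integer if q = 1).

B = (-31/5, -7/5)

1. B_x = -31/5  [D, C, B are collinear ∩ AB ⟂ DC]
2. B_y = -7/5  [D, C, B are collinear ∩ AB ⟂ DC]
   → B = (-31/5, -7/5)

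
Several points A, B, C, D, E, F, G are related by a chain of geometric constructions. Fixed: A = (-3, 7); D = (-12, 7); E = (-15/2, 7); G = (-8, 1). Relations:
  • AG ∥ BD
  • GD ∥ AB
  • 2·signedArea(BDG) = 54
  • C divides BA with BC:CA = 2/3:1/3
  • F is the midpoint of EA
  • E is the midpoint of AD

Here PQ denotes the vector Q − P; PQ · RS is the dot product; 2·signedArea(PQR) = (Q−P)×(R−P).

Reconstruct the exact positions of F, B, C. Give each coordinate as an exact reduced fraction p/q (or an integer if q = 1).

1. F_x = -21/4  [F is the midpoint of EA]
2. F_y = 7  [F is the midpoint of EA]
   → F = (-21/4, 7)
3. B_x = -7  [AG ∥ BD ∩ GD ∥ AB]
4. B_y = 13  [AG ∥ BD ∩ GD ∥ AB]
   → B = (-7, 13)
5. C_x = -13/3  [C divides BA with BC:CA = 2/3:1/3]
6. C_y = 9  [C divides BA with BC:CA = 2/3:1/3]
   → C = (-13/3, 9)

B = (-7, 13)
C = (-13/3, 9)
F = (-21/4, 7)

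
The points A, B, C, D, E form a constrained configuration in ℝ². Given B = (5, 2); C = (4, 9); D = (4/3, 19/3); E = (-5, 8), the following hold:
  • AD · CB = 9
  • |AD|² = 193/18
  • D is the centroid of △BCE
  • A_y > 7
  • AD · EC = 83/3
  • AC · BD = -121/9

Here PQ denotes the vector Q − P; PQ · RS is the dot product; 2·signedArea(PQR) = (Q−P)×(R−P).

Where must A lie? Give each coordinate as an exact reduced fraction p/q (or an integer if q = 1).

A = (-11/6, 43/6)

1. A_x = -11/6  [AD · CB = 9 ∩ AD · EC = 83/3]
2. A_y = 43/6  [AD · CB = 9 ∩ AD · EC = 83/3]
   → A = (-11/6, 43/6)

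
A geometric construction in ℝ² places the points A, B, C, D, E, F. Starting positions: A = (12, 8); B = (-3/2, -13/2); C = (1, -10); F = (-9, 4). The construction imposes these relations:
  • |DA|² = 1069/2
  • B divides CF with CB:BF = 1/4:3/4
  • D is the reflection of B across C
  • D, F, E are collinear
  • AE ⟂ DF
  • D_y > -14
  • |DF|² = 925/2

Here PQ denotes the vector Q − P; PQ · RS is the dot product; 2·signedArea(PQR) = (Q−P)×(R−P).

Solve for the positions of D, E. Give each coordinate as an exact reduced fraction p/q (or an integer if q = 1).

1. D_x = 7/2  [D is the reflection of B across C]
2. D_y = -27/2  [D is the reflection of B across C]
   → D = (7/2, -27/2)
3. E_x = -281/74  [D, F, E are collinear ∩ AE ⟂ DF]
4. E_y = -243/74  [D, F, E are collinear ∩ AE ⟂ DF]
   → E = (-281/74, -243/74)

D = (7/2, -27/2)
E = (-281/74, -243/74)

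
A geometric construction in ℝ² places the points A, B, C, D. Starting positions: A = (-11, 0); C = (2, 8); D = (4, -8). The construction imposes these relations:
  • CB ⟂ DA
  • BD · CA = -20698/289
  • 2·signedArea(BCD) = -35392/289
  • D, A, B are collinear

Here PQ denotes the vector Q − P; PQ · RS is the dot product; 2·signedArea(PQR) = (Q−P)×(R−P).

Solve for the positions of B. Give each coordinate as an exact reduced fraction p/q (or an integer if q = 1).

1. B_x = -1214/289  [D, A, B are collinear ∩ CB ⟂ DA]
2. B_y = -1048/289  [D, A, B are collinear ∩ CB ⟂ DA]
   → B = (-1214/289, -1048/289)

B = (-1214/289, -1048/289)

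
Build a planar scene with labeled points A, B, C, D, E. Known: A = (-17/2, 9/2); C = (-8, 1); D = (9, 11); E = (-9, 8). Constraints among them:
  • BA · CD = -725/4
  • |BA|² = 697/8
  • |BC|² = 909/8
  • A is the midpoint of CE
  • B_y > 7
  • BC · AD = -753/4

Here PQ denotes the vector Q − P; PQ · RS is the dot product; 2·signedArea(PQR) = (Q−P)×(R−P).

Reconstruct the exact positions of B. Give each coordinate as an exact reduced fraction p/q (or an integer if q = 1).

1. B_x = 1/4  [BA · CD = -725/4 ∩ BC · AD = -753/4]
2. B_y = 31/4  [BA · CD = -725/4 ∩ BC · AD = -753/4]
   → B = (1/4, 31/4)

B = (1/4, 31/4)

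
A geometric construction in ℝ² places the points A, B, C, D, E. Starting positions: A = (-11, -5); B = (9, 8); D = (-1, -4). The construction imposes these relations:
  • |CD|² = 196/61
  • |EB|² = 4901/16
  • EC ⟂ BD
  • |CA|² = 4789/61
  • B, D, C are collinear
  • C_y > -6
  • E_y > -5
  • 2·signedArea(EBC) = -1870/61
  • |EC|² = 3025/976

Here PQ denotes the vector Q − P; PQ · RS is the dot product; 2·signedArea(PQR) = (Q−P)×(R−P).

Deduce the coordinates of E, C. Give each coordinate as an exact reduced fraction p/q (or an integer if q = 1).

1. C_x = -131/61  [line 12·x + -10·y + -28 = 0 ∩ |CA|² = 4789/61]
2. C_y = -328/61  [line 12·x + -10·y + -28 = 0 ∩ |CA|² = 4789/61]
   → C = (-131/61, -328/61)
3. E_x = -7/2  [2·signedArea(EBC) = -1870/61 ∩ EC ⟂ BD]
4. E_y = -17/4  [2·signedArea(EBC) = -1870/61 ∩ EC ⟂ BD]
   → E = (-7/2, -17/4)

C = (-131/61, -328/61)
E = (-7/2, -17/4)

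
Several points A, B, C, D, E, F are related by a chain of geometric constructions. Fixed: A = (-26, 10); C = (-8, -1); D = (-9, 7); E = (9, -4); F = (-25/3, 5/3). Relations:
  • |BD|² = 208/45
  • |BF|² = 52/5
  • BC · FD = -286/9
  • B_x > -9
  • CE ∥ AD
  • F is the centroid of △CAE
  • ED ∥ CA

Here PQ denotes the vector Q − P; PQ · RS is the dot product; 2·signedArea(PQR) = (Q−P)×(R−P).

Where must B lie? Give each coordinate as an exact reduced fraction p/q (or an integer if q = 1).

1. B_x = -131/15  [line 2/3·x + -16/3·y + 286/9 = 0 ∩ |BD|² = 208/45]
2. B_y = 73/15  [line 2/3·x + -16/3·y + 286/9 = 0 ∩ |BD|² = 208/45]
   → B = (-131/15, 73/15)

B = (-131/15, 73/15)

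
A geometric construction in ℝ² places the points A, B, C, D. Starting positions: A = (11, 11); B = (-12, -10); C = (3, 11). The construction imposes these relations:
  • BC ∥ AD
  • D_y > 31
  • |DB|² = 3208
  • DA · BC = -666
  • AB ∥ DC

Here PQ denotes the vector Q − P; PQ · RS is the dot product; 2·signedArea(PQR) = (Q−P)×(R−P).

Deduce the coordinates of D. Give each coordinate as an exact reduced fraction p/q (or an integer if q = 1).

D = (26, 32)

1. D_x = 26  [AB ∥ DC ∩ BC ∥ AD]
2. D_y = 32  [AB ∥ DC ∩ BC ∥ AD]
   → D = (26, 32)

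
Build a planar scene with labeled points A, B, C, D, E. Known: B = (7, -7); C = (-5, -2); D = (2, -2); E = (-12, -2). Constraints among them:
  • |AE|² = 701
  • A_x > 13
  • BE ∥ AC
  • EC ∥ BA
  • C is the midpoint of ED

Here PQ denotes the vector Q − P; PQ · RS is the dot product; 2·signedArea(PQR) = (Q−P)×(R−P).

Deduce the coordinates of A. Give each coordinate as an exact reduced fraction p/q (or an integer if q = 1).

1. A_x = 14  [BE ∥ AC ∩ EC ∥ BA]
2. A_y = -7  [BE ∥ AC ∩ EC ∥ BA]
   → A = (14, -7)

A = (14, -7)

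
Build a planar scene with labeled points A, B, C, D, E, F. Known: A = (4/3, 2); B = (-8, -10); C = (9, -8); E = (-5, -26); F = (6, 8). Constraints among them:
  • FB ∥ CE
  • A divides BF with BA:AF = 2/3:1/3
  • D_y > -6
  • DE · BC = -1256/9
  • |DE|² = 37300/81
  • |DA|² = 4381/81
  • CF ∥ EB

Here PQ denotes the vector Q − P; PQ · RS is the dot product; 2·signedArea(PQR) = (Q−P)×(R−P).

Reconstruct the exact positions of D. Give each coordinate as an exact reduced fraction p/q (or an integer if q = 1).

D = (7/9, -16/3)

1. D_x = 7/9  [line -17·x + -2·y + 23/9 = 0 ∩ |DE|² = 37300/81]
2. D_y = -16/3  [line -17·x + -2·y + 23/9 = 0 ∩ |DE|² = 37300/81]
   → D = (7/9, -16/3)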